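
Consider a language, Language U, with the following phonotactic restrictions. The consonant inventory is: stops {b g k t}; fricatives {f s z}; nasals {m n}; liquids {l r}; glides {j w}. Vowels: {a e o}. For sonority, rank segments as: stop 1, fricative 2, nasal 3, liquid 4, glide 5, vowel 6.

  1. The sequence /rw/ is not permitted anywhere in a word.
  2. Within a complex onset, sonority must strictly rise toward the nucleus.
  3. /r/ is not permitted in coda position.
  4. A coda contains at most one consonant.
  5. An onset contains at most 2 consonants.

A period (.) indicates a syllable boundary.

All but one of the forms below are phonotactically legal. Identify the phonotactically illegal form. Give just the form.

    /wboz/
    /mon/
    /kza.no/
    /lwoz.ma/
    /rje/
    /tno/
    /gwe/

/wboz/

/wboz/ — violates constraint 2: syllable 1 onset /wb/: /w/ (glide, 5) → /b/ (stop, 1) does not rise → phonotactically illegal
/mon/ — σ1 onset /m/, coda /n/ ok → phonotactically legal
/kza.no/ — σ1 onset /kz/ (1→2 rises), coda /∅/ ok; σ2 onset /n/, coda /∅/ ok → phonotactically legal
/lwoz.ma/ — σ1 onset /lw/ (4→5 rises), coda /z/ ok; σ2 onset /m/, coda /∅/ ok → phonotactically legal
/rje/ — σ1 onset /rj/ (4→5 rises), coda /∅/ ok → phonotactically legal
/tno/ — σ1 onset /tn/ (1→3 rises), coda /∅/ ok → phonotactically legal
/gwe/ — σ1 onset /gw/ (1→5 rises), coda /∅/ ok → phonotactically legal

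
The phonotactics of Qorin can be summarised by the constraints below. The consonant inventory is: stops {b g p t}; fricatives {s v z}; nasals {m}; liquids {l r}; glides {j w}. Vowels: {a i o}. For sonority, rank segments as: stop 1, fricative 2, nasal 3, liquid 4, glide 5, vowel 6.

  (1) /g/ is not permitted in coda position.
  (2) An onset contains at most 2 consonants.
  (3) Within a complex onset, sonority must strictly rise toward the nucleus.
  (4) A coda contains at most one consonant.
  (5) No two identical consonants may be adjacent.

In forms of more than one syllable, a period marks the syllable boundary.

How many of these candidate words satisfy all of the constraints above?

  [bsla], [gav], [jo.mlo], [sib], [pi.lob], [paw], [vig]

5

[bsla] — violates constraint 2: syllable 1 onset /bsl/ has 3 consonants (> 2) → not permitted
[gav] — σ1 onset /g/, coda /v/ ok → permitted
[jo.mlo] — σ1 onset /j/, coda /∅/ ok; σ2 onset /ml/ (3→4 rises), coda /∅/ ok → permitted
[sib] — σ1 onset /s/, coda /b/ ok → permitted
[pi.lob] — σ1 onset /p/, coda /∅/ ok; σ2 onset /l/, coda /b/ ok → permitted
[paw] — σ1 onset /p/, coda /w/ ok → permitted
[vig] — violates constraint 1: syllable 1 coda contains /g/ → not permitted
Permitted: [gav], [jo.mlo], [sib], [pi.lob], [paw] → 5.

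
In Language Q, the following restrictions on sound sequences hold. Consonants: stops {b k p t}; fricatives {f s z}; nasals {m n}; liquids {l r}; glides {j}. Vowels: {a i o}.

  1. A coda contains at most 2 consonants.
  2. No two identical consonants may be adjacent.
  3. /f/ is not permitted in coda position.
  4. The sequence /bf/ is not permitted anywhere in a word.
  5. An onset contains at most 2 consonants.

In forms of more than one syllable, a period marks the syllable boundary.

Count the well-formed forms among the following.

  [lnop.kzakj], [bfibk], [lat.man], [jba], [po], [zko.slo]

[lnop.kzakj] — σ1 onset /ln/ (2C), coda /p/ ok; σ2 onset /kz/ (2C), coda /kj/ (2C) ok → well-formed
[bfibk] — violates constraint 4: contains banned sequence /bf/ → ill-formed
[lat.man] — σ1 onset /l/, coda /t/ ok; σ2 onset /m/, coda /n/ ok → well-formed
[jba] — σ1 onset /jb/ (2C), coda /∅/ ok → well-formed
[po] — σ1 onset /p/, coda /∅/ ok → well-formed
[zko.slo] — σ1 onset /zk/ (2C), coda /∅/ ok; σ2 onset /sl/ (2C), coda /∅/ ok → well-formed
Well-formed: [lnop.kzakj], [lat.man], [jba], [po], [zko.slo] → 5.

5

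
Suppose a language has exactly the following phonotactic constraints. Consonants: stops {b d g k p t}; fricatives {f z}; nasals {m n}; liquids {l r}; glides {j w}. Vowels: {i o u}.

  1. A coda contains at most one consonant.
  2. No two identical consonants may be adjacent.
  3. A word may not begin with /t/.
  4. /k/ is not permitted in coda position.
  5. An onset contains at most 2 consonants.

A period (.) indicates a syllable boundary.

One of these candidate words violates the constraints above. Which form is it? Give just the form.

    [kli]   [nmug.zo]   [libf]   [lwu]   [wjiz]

[kli] — σ1 onset /kl/ (2C), coda /∅/ ok → licit
[nmug.zo] — σ1 onset /nm/ (2C), coda /g/ ok; σ2 onset /z/, coda /∅/ ok → licit
[libf] — violates constraint 1: syllable 1 coda /bf/ has 2 consonants (> 1) → illicit
[lwu] — σ1 onset /lw/ (2C), coda /∅/ ok → licit
[wjiz] — σ1 onset /wj/ (2C), coda /z/ ok → licit

[libf]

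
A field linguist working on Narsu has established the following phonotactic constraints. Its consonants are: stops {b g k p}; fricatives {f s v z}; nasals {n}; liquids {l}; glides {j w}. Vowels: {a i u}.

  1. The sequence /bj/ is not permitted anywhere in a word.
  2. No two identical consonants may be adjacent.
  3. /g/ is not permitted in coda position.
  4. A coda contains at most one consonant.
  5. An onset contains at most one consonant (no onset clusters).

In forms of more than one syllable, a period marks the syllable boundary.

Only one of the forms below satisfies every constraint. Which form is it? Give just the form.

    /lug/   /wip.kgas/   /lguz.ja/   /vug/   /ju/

/ju/

/lug/ — violates constraint 3: syllable 1 coda contains /g/ → not permitted
/wip.kgas/ — violates constraint 5: syllable 2 onset /kg/ has 2 consonants (> 1) → not permitted
/lguz.ja/ — violates constraint 5: syllable 1 onset /lg/ has 2 consonants (> 1) → not permitted
/vug/ — violates constraint 3: syllable 1 coda contains /g/ → not permitted
/ju/ — σ1 onset /j/, coda /∅/ ok → permitted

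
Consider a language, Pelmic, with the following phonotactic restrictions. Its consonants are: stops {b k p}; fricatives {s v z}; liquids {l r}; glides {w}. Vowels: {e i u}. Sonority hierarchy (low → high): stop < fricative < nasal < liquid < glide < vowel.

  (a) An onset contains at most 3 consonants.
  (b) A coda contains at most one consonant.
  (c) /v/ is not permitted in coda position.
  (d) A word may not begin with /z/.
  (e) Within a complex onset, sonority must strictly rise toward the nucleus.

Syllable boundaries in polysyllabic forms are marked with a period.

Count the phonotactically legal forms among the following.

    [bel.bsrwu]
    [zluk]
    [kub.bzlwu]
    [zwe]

[bel.bsrwu] — violates constraint (a): syllable 2 onset /bsrw/ has 4 consonants (> 3) → phonotactically illegal
[zluk] — violates constraint (d): word begins with /z/ → phonotactically illegal
[kub.bzlwu] — violates constraint (a): syllable 2 onset /bzlw/ has 4 consonants (> 3) → phonotactically illegal
[zwe] — violates constraint (d): word begins with /z/ → phonotactically illegal
No form is phonotactically legal → 0.

0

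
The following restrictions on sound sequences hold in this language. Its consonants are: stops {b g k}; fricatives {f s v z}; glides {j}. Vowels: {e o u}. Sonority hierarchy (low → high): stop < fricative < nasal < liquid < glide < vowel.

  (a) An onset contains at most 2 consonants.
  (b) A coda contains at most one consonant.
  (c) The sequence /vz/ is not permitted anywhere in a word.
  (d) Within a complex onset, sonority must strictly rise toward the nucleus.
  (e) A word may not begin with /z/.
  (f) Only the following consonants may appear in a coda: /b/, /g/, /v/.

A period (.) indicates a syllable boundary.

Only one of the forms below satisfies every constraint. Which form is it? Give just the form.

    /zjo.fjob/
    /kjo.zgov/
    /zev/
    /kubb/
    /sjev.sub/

/sjev.sub/

/zjo.fjob/ — violates constraint (e): word begins with /z/ → not permitted
/kjo.zgov/ — violates constraint (d): syllable 2 onset /zg/: /z/ (fricative, 2) → /g/ (stop, 1) does not rise → not permitted
/zev/ — violates constraint (e): word begins with /z/ → not permitted
/kubb/ — violates constraint (b): syllable 1 coda /bb/ has 2 consonants (> 1) → not permitted
/sjev.sub/ — σ1 onset /sj/ (2→5 rises), coda /v/ ok; σ2 onset /s/, coda /b/ ok → permitted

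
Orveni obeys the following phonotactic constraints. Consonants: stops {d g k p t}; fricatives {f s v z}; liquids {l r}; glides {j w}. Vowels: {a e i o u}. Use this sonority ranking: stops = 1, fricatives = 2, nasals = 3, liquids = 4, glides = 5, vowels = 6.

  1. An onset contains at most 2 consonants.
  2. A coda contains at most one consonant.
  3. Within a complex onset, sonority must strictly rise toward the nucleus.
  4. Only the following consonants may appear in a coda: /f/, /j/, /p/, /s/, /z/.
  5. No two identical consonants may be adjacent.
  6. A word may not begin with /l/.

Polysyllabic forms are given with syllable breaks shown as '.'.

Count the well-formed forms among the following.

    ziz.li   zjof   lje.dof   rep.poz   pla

ziz.li — σ1 onset /z/, coda /z/ ok; σ2 onset /l/, coda /∅/ ok → well-formed
zjof — σ1 onset /zj/ (2→5 rises), coda /f/ ok → well-formed
lje.dof — violates constraint 6: word begins with /l/ → ill-formed
rep.poz — violates constraint 5: adjacent identical consonants /pp/ → ill-formed
pla — σ1 onset /pl/ (1→4 rises), coda /∅/ ok → well-formed
Well-formed: ziz.li, zjof, pla → 3.

3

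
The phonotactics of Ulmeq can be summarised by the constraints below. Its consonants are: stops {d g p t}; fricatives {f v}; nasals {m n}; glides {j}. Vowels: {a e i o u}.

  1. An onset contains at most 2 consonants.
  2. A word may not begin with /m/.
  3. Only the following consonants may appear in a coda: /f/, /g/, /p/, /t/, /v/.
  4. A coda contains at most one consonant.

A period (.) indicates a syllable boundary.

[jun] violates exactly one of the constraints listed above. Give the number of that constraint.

3

[jun]: syllable 1 coda contains /n/, which is not a licensed coda consonant.
This is a violation of constraint 3: "Only the following consonants may appear in a coda: /f/, /g/, /p/, /t/, /v/."
The remaining constraints (1, 2, 4) are satisfied.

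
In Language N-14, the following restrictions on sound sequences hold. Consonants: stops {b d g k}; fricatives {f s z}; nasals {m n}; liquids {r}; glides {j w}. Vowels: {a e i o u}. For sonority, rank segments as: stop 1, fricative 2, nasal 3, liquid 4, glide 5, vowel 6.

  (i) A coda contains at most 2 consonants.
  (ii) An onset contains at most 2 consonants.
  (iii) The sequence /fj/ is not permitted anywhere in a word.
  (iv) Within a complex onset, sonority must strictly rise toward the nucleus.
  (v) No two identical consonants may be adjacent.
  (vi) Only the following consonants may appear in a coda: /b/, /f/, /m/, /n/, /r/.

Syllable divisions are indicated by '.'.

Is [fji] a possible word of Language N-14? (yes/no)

[fji] — violates constraint (iii): contains banned sequence /fj/ → ill-formed

no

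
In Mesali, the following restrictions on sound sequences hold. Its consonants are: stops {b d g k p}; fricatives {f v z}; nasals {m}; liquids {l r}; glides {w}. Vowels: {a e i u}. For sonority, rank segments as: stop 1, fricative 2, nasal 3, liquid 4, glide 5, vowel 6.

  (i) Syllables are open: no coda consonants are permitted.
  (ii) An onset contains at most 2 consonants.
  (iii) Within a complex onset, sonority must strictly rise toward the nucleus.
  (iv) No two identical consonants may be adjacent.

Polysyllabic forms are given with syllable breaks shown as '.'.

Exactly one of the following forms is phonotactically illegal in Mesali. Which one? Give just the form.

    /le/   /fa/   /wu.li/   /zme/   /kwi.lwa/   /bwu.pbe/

/le/ — σ1 onset /l/, coda /∅/ ok → phonotactically legal
/fa/ — σ1 onset /f/, coda /∅/ ok → phonotactically legal
/wu.li/ — σ1 onset /w/, coda /∅/ ok; σ2 onset /l/, coda /∅/ ok → phonotactically legal
/zme/ — σ1 onset /zm/ (2→3 rises), coda /∅/ ok → phonotactically legal
/kwi.lwa/ — σ1 onset /kw/ (1→5 rises), coda /∅/ ok; σ2 onset /lw/ (4→5 rises), coda /∅/ ok → phonotactically legal
/bwu.pbe/ — violates constraint (iii): syllable 2 onset /pb/: /p/ (stop, 1) → /b/ (stop, 1) does not rise → phonotactically illegal

/bwu.pbe/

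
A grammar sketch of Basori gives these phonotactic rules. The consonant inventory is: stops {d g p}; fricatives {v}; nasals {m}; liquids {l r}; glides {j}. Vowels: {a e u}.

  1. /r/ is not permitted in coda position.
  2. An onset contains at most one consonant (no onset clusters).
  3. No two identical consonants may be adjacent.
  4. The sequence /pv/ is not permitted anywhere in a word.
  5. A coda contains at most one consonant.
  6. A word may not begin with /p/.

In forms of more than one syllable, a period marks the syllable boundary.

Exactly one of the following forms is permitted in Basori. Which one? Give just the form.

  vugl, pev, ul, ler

ul

vugl — violates constraint 5: syllable 1 coda /gl/ has 2 consonants (> 1) → not permitted
pev — violates constraint 6: word begins with /p/ → not permitted
ul — σ1 onset /∅/, coda /l/ ok → permitted
ler — violates constraint 1: syllable 1 coda contains /r/ → not permitted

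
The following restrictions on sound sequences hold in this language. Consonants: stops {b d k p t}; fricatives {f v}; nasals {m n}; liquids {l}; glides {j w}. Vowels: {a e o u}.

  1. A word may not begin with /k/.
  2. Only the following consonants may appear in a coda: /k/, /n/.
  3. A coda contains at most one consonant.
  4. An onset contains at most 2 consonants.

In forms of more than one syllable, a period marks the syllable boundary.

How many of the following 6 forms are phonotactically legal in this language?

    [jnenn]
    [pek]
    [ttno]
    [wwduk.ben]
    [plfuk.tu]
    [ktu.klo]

1

[jnenn] — violates constraint 3: syllable 1 coda /nn/ has 2 consonants (> 1) → phonotactically illegal
[pek] — σ1 onset /p/, coda /k/ ok → phonotactically legal
[ttno] — violates constraint 4: syllable 1 onset /ttn/ has 3 consonants (> 2) → phonotactically illegal
[wwduk.ben] — violates constraint 4: syllable 1 onset /wwd/ has 3 consonants (> 2) → phonotactically illegal
[plfuk.tu] — violates constraint 4: syllable 1 onset /plf/ has 3 consonants (> 2) → phonotactically illegal
[ktu.klo] — violates constraint 1: word begins with /k/ → phonotactically illegal
Phonotactically legal: [pek] → 1.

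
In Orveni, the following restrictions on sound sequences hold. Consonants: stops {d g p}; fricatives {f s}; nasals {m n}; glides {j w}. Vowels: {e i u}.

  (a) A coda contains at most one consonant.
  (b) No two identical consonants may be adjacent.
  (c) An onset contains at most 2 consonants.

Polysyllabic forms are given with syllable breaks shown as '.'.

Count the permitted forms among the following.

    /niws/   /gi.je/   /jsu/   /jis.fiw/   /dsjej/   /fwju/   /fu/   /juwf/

/niws/ — violates constraint (a): syllable 1 coda /ws/ has 2 consonants (> 1) → not permitted
/gi.je/ — σ1 onset /g/, coda /∅/ ok; σ2 onset /j/, coda /∅/ ok → permitted
/jsu/ — σ1 onset /js/ (2C), coda /∅/ ok → permitted
/jis.fiw/ — σ1 onset /j/, coda /s/ ok; σ2 onset /f/, coda /w/ ok → permitted
/dsjej/ — violates constraint (c): syllable 1 onset /dsj/ has 3 consonants (> 2) → not permitted
/fwju/ — violates constraint (c): syllable 1 onset /fwj/ has 3 consonants (> 2) → not permitted
/fu/ — σ1 onset /f/, coda /∅/ ok → permitted
/juwf/ — violates constraint (a): syllable 1 coda /wf/ has 2 consonants (> 1) → not permitted
Permitted: /gi.je/, /jsu/, /jis.fiw/, /fu/ → 4.

4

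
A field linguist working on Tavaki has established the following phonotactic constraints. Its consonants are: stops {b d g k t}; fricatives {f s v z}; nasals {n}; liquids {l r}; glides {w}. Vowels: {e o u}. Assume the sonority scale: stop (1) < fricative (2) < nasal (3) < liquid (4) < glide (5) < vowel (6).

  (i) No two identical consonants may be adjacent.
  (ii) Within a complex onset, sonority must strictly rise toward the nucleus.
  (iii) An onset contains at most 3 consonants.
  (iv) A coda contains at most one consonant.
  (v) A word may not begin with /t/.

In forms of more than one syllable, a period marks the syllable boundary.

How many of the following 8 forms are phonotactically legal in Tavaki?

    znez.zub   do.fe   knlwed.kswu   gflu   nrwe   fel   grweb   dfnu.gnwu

6

znez.zub — violates constraint (i): adjacent identical consonants /zz/ → phonotactically illegal
do.fe — σ1 onset /d/, coda /∅/ ok; σ2 onset /f/, coda /∅/ ok → phonotactically legal
knlwed.kswu — violates constraint (iii): syllable 1 onset /knlw/ has 4 consonants (> 3) → phonotactically illegal
gflu — σ1 onset /gfl/ (1→2→4 rises), coda /∅/ ok → phonotactically legal
nrwe — σ1 onset /nrw/ (3→4→5 rises), coda /∅/ ok → phonotactically legal
fel — σ1 onset /f/, coda /l/ ok → phonotactically legal
grweb — σ1 onset /grw/ (1→4→5 rises), coda /b/ ok → phonotactically legal
dfnu.gnwu — σ1 onset /dfn/ (1→2→3 rises), coda /∅/ ok; σ2 onset /gnw/ (1→3→5 rises), coda /∅/ ok → phonotactically legal
Phonotactically legal: do.fe, gflu, nrwe, fel, grweb, dfnu.gnwu → 6.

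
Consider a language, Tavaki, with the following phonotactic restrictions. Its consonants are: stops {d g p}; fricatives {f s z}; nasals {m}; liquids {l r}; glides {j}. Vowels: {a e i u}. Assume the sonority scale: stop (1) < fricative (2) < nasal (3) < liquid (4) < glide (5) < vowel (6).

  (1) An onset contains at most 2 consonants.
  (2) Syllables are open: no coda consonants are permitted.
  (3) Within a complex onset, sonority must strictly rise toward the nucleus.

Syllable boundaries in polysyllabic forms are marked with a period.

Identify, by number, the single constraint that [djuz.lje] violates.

2

[djuz.lje]: syllable 1 coda /z/ has 1 consonant (> 0).
This is a violation of constraint 2: "Syllables are open: no coda consonants are permitted."
The remaining constraints (1, 3) are satisfied.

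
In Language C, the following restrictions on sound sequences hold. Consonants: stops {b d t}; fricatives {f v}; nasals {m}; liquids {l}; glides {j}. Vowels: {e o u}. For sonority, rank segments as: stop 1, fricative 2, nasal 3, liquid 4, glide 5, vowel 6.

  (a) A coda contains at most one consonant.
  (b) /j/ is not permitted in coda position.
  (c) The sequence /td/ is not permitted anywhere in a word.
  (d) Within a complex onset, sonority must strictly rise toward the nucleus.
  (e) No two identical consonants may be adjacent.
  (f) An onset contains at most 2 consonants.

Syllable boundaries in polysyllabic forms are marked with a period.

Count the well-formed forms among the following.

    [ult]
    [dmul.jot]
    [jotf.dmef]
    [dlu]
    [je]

[ult] — violates constraint (a): syllable 1 coda /lt/ has 2 consonants (> 1) → ill-formed
[dmul.jot] — σ1 onset /dm/ (1→3 rises), coda /l/ ok; σ2 onset /j/, coda /t/ ok → well-formed
[jotf.dmef] — violates constraint (a): syllable 1 coda /tf/ has 2 consonants (> 1) → ill-formed
[dlu] — σ1 onset /dl/ (1→4 rises), coda /∅/ ok → well-formed
[je] — σ1 onset /j/, coda /∅/ ok → well-formed
Well-formed: [dmul.jot], [dlu], [je] → 3.

3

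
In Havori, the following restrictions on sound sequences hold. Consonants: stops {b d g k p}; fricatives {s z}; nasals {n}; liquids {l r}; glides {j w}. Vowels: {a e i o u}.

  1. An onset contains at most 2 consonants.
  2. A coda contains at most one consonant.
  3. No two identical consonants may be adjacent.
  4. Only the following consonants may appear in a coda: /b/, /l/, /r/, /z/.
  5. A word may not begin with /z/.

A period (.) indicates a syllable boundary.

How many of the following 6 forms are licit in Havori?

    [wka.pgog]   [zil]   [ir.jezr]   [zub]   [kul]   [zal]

1

[wka.pgog] — violates constraint 4: syllable 2 coda contains /g/, which is not a licensed coda consonant → illicit
[zil] — violates constraint 5: word begins with /z/ → illicit
[ir.jezr] — violates constraint 2: syllable 2 coda /zr/ has 2 consonants (> 1) → illicit
[zub] — violates constraint 5: word begins with /z/ → illicit
[kul] — σ1 onset /k/, coda /l/ ok → licit
[zal] — violates constraint 5: word begins with /z/ → illicit
Licit: [kul] → 1.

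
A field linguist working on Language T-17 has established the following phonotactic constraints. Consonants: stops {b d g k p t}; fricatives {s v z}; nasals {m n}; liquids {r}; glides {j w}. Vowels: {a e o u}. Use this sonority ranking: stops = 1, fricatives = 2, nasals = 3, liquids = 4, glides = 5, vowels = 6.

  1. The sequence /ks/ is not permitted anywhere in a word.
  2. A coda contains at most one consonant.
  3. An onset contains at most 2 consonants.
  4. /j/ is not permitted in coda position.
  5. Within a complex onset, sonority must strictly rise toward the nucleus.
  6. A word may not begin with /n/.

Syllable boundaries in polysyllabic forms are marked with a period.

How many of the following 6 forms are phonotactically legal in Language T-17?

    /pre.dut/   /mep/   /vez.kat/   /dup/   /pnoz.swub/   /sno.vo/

/pre.dut/ — σ1 onset /pr/ (1→4 rises), coda /∅/ ok; σ2 onset /d/, coda /t/ ok → phonotactically legal
/mep/ — σ1 onset /m/, coda /p/ ok → phonotactically legal
/vez.kat/ — σ1 onset /v/, coda /z/ ok; σ2 onset /k/, coda /t/ ok → phonotactically legal
/dup/ — σ1 onset /d/, coda /p/ ok → phonotactically legal
/pnoz.swub/ — σ1 onset /pn/ (1→3 rises), coda /z/ ok; σ2 onset /sw/ (2→5 rises), coda /b/ ok → phonotactically legal
/sno.vo/ — σ1 onset /sn/ (2→3 rises), coda /∅/ ok; σ2 onset /v/, coda /∅/ ok → phonotactically legal
Phonotactically legal: /pre.dut/, /mep/, /vez.kat/, /dup/, /pnoz.swub/, /sno.vo/ → 6.

6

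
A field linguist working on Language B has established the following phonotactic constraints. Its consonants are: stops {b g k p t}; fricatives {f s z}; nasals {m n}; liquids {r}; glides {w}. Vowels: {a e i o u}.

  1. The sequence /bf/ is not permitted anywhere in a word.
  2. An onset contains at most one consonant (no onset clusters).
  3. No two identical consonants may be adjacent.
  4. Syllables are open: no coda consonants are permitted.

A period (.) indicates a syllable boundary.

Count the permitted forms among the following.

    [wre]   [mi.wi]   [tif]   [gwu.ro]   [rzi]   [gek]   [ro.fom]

1

[wre] — violates constraint 2: syllable 1 onset /wr/ has 2 consonants (> 1) → not permitted
[mi.wi] — σ1 onset /m/, coda /∅/ ok; σ2 onset /w/, coda /∅/ ok → permitted
[tif] — violates constraint 4: syllable 1 coda /f/ has 1 consonant (> 0) → not permitted
[gwu.ro] — violates constraint 2: syllable 1 onset /gw/ has 2 consonants (> 1) → not permitted
[rzi] — violates constraint 2: syllable 1 onset /rz/ has 2 consonants (> 1) → not permitted
[gek] — violates constraint 4: syllable 1 coda /k/ has 1 consonant (> 0) → not permitted
[ro.fom] — violates constraint 4: syllable 2 coda /m/ has 1 consonant (> 0) → not permitted
Permitted: [mi.wi] → 1.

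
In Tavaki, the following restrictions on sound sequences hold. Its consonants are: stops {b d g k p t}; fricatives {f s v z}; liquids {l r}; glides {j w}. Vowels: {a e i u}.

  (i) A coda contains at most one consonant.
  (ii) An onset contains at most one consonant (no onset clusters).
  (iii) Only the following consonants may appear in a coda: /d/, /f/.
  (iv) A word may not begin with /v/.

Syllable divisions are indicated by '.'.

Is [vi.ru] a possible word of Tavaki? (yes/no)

[vi.ru] — violates constraint (iv): word begins with /v/ → illicit

no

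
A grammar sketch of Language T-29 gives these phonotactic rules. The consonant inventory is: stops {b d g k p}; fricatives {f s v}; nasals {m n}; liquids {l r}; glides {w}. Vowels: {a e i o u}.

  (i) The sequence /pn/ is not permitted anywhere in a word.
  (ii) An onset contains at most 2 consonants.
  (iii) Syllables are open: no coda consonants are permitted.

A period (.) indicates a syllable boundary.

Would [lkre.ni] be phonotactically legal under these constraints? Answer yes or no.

no

[lkre.ni] — violates constraint (ii): syllable 1 onset /lkr/ has 3 consonants (> 2) → phonotactically illegal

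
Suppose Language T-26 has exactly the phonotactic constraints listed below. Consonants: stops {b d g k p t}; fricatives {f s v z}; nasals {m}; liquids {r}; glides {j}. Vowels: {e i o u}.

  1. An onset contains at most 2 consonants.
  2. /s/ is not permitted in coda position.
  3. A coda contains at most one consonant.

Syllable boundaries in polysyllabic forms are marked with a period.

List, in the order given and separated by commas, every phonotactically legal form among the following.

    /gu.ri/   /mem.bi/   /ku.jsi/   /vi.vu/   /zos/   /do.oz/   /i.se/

/gu.ri/ — σ1 onset /g/, coda /∅/ ok; σ2 onset /r/, coda /∅/ ok → phonotactically legal
/mem.bi/ — σ1 onset /m/, coda /m/ ok; σ2 onset /b/, coda /∅/ ok → phonotactically legal
/ku.jsi/ — σ1 onset /k/, coda /∅/ ok; σ2 onset /js/ (2C), coda /∅/ ok → phonotactically legal
/vi.vu/ — σ1 onset /v/, coda /∅/ ok; σ2 onset /v/, coda /∅/ ok → phonotactically legal
/zos/ — violates constraint 2: syllable 1 coda contains /s/ → phonotactically illegal
/do.oz/ — σ1 onset /d/, coda /∅/ ok; σ2 onset /∅/, coda /z/ ok → phonotactically legal
/i.se/ — σ1 onset /∅/, coda /∅/ ok; σ2 onset /s/, coda /∅/ ok → phonotactically legal

/gu.ri/, /mem.bi/, /ku.jsi/, /vi.vu/, /do.oz/, /i.se/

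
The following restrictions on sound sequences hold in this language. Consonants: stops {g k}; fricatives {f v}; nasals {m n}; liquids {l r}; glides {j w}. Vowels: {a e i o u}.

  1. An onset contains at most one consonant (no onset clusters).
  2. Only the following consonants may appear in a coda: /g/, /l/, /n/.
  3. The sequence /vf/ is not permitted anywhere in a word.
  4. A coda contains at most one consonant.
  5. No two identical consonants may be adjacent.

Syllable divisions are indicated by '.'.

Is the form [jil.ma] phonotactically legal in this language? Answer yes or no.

yes

[jil.ma] — σ1 onset /j/, coda /l/ ok; σ2 onset /m/, coda /∅/ ok → phonotactically legal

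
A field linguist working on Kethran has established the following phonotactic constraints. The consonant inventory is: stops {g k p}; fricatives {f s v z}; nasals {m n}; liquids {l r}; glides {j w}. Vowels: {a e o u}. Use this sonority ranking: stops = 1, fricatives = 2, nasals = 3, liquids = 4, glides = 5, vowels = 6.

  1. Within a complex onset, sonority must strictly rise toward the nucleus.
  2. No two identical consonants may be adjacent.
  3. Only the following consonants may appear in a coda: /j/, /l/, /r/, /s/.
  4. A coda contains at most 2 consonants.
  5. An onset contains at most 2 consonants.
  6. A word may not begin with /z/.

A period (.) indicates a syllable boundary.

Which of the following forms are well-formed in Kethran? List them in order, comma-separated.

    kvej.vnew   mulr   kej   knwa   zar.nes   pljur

mulr, kej

kvej.vnew — violates constraint 3: syllable 2 coda contains /w/, which is not a licensed coda consonant → ill-formed
mulr — σ1 onset /m/, coda /lr/ (2C) ok → well-formed
kej — σ1 onset /k/, coda /j/ ok → well-formed
knwa — violates constraint 5: syllable 1 onset /knw/ has 3 consonants (> 2) → ill-formed
zar.nes — violates constraint 6: word begins with /z/ → ill-formed
pljur — violates constraint 5: syllable 1 onset /plj/ has 3 consonants (> 2) → ill-formed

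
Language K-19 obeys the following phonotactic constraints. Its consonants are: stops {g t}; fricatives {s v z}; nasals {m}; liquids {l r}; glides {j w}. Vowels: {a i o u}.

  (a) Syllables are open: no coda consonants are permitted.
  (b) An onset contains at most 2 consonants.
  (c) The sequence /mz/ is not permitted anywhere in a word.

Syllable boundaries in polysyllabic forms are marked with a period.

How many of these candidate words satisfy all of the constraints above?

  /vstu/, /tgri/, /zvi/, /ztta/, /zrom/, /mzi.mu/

1

/vstu/ — violates constraint (b): syllable 1 onset /vst/ has 3 consonants (> 2) → not permitted
/tgri/ — violates constraint (b): syllable 1 onset /tgr/ has 3 consonants (> 2) → not permitted
/zvi/ — σ1 onset /zv/ (2C), coda /∅/ ok → permitted
/ztta/ — violates constraint (b): syllable 1 onset /ztt/ has 3 consonants (> 2) → not permitted
/zrom/ — violates constraint (a): syllable 1 coda /m/ has 1 consonant (> 0) → not permitted
/mzi.mu/ — violates constraint (c): contains banned sequence /mz/ → not permitted
Permitted: /zvi/ → 1.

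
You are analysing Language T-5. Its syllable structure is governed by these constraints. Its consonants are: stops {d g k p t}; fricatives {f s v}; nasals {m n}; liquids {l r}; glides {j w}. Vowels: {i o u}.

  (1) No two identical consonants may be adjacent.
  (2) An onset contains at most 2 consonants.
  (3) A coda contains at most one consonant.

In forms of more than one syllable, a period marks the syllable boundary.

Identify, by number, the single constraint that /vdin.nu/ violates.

1

/vdin.nu/: adjacent identical consonants /nn/.
This is a violation of constraint 1: "No two identical consonants may be adjacent."
The remaining constraints (2, 3) are satisfied.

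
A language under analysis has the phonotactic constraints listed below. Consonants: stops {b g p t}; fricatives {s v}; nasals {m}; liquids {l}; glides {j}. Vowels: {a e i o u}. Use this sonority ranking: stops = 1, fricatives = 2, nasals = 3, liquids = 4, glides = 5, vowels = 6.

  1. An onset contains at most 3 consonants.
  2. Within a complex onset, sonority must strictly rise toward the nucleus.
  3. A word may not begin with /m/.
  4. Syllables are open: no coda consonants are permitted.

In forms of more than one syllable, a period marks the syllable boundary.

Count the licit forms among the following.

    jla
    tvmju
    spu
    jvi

jla — violates constraint 2: syllable 1 onset /jl/: /j/ (glide, 5) → /l/ (liquid, 4) does not rise → illicit
tvmju — violates constraint 1: syllable 1 onset /tvmj/ has 4 consonants (> 3) → illicit
spu — violates constraint 2: syllable 1 onset /sp/: /s/ (fricative, 2) → /p/ (stop, 1) does not rise → illicit
jvi — violates constraint 2: syllable 1 onset /jv/: /j/ (glide, 5) → /v/ (fricative, 2) does not rise → illicit
No form is licit → 0.

0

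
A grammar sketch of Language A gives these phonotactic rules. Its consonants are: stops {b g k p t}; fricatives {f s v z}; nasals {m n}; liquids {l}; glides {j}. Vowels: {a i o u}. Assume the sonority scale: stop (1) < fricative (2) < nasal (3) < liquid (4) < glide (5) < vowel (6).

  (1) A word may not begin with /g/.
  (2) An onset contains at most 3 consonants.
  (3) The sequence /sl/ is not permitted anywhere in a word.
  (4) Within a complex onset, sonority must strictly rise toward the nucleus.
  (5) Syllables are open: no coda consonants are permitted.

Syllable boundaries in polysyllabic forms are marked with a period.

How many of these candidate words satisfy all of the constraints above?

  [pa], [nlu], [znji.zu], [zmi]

[pa] — σ1 onset /p/, coda /∅/ ok → well-formed
[nlu] — σ1 onset /nl/ (3→4 rises), coda /∅/ ok → well-formed
[znji.zu] — σ1 onset /znj/ (2→3→5 rises), coda /∅/ ok; σ2 onset /z/, coda /∅/ ok → well-formed
[zmi] — σ1 onset /zm/ (2→3 rises), coda /∅/ ok → well-formed
Well-formed: [pa], [nlu], [znji.zu], [zmi] → 4.

4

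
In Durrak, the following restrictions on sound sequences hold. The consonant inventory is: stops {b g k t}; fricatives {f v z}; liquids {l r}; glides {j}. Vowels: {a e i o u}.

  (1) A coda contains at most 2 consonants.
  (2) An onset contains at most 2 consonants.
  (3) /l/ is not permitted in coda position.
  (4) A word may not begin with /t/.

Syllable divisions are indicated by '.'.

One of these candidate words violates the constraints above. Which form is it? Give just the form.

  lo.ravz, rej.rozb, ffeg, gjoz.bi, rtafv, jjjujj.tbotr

jjjujj.tbotr

lo.ravz — σ1 onset /l/, coda /∅/ ok; σ2 onset /r/, coda /vz/ (2C) ok → licit
rej.rozb — σ1 onset /r/, coda /j/ ok; σ2 onset /r/, coda /zb/ (2C) ok → licit
ffeg — σ1 onset /ff/ (2C), coda /g/ ok → licit
gjoz.bi — σ1 onset /gj/ (2C), coda /z/ ok; σ2 onset /b/, coda /∅/ ok → licit
rtafv — σ1 onset /rt/ (2C), coda /fv/ (2C) ok → licit
jjjujj.tbotr — violates constraint 2: syllable 1 onset /jjj/ has 3 consonants (> 2) → illicit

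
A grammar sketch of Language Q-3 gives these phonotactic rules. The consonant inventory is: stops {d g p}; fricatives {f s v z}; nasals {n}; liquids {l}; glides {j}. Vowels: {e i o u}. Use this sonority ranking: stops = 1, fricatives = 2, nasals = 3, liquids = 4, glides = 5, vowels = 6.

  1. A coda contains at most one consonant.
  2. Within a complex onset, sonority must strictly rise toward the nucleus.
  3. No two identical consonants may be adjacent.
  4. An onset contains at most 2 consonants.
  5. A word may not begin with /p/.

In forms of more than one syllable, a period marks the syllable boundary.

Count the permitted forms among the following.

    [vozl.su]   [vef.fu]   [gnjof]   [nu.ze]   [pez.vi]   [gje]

2

[vozl.su] — violates constraint 1: syllable 1 coda /zl/ has 2 consonants (> 1) → not permitted
[vef.fu] — violates constraint 3: adjacent identical consonants /ff/ → not permitted
[gnjof] — violates constraint 4: syllable 1 onset /gnj/ has 3 consonants (> 2) → not permitted
[nu.ze] — σ1 onset /n/, coda /∅/ ok; σ2 onset /z/, coda /∅/ ok → permitted
[pez.vi] — violates constraint 5: word begins with /p/ → not permitted
[gje] — σ1 onset /gj/ (1→5 rises), coda /∅/ ok → permitted
Permitted: [nu.ze], [gje] → 2.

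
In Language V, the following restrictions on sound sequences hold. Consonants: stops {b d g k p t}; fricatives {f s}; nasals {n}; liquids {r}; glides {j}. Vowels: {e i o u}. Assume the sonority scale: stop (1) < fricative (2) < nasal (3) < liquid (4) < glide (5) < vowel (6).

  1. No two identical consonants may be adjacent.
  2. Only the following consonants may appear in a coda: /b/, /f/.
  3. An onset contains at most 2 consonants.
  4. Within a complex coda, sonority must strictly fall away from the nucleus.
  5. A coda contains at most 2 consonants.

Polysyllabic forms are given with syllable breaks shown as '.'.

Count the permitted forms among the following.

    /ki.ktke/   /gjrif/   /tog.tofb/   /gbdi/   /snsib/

0

/ki.ktke/ — violates constraint 3: syllable 2 onset /ktk/ has 3 consonants (> 2) → not permitted
/gjrif/ — violates constraint 3: syllable 1 onset /gjr/ has 3 consonants (> 2) → not permitted
/tog.tofb/ — violates constraint 2: syllable 1 coda contains /g/, which is not a licensed coda consonant → not permitted
/gbdi/ — violates constraint 3: syllable 1 onset /gbd/ has 3 consonants (> 2) → not permitted
/snsib/ — violates constraint 3: syllable 1 onset /sns/ has 3 consonants (> 2) → not permitted
No form is permitted → 0.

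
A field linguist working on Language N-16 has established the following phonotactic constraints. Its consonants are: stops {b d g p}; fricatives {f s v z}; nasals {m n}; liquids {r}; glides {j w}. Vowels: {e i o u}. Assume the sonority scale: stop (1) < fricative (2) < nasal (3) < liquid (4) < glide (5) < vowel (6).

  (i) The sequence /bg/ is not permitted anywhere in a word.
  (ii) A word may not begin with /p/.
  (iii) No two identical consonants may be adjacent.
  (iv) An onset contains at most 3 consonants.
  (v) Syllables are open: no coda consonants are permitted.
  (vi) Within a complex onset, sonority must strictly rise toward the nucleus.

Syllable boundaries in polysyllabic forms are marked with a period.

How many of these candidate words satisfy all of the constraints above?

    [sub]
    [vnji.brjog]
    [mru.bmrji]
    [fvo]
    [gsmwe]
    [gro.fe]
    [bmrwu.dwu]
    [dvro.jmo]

[sub] — violates constraint (v): syllable 1 coda /b/ has 1 consonant (> 0) → illicit
[vnji.brjog] — violates constraint (v): syllable 2 coda /g/ has 1 consonant (> 0) → illicit
[mru.bmrji] — violates constraint (iv): syllable 2 onset /bmrj/ has 4 consonants (> 3) → illicit
[fvo] — violates constraint (vi): syllable 1 onset /fv/: /f/ (fricative, 2) → /v/ (fricative, 2) does not rise → illicit
[gsmwe] — violates constraint (iv): syllable 1 onset /gsmw/ has 4 consonants (> 3) → illicit
[gro.fe] — σ1 onset /gr/ (1→4 rises), coda /∅/ ok; σ2 onset /f/, coda /∅/ ok → licit
[bmrwu.dwu] — violates constraint (iv): syllable 1 onset /bmrw/ has 4 consonants (> 3) → illicit
[dvro.jmo] — violates constraint (vi): syllable 2 onset /jm/: /j/ (glide, 5) → /m/ (nasal, 3) does not rise → illicit
Licit: [gro.fe] → 1.

1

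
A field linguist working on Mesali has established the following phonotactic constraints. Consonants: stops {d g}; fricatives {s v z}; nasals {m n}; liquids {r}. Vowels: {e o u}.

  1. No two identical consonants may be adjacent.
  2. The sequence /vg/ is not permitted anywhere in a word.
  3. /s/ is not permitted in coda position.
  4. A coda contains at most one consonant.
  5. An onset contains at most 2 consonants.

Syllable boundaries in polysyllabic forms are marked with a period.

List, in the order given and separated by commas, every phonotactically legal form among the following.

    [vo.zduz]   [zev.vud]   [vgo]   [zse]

[vo.zduz], [zse]

[vo.zduz] — σ1 onset /v/, coda /∅/ ok; σ2 onset /zd/ (2C), coda /z/ ok → phonotactically legal
[zev.vud] — violates constraint 1: adjacent identical consonants /vv/ → phonotactically illegal
[vgo] — violates constraint 2: contains banned sequence /vg/ → phonotactically illegal
[zse] — σ1 onset /zs/ (2C), coda /∅/ ok → phonotactically legal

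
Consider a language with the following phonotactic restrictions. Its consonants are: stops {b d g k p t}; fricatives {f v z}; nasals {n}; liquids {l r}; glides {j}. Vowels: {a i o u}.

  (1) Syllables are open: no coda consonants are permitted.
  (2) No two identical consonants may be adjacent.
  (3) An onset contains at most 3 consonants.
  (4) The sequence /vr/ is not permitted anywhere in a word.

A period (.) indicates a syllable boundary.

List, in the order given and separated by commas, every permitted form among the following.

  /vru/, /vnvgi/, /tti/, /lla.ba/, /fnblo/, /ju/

/vru/ — violates constraint 4: contains banned sequence /vr/ → not permitted
/vnvgi/ — violates constraint 3: syllable 1 onset /vnvg/ has 4 consonants (> 3) → not permitted
/tti/ — violates constraint 2: adjacent identical consonants /tt/ → not permitted
/lla.ba/ — violates constraint 2: adjacent identical consonants /ll/ → not permitted
/fnblo/ — violates constraint 3: syllable 1 onset /fnbl/ has 4 consonants (> 3) → not permitted
/ju/ — σ1 onset /j/, coda /∅/ ok → permitted

/ju/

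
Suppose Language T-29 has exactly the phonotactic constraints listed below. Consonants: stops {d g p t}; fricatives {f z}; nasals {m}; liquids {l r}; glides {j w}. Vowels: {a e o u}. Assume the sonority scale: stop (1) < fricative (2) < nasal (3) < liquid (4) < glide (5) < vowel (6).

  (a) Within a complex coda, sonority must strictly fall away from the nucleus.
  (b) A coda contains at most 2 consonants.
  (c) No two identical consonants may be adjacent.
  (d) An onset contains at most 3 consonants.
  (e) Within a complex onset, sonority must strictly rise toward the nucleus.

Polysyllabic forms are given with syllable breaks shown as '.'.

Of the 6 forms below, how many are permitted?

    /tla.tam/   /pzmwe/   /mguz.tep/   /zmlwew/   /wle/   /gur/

/tla.tam/ — σ1 onset /tl/ (1→4 rises), coda /∅/ ok; σ2 onset /t/, coda /m/ ok → permitted
/pzmwe/ — violates constraint (d): syllable 1 onset /pzmw/ has 4 consonants (> 3) → not permitted
/mguz.tep/ — violates constraint (e): syllable 1 onset /mg/: /m/ (nasal, 3) → /g/ (stop, 1) does not rise → not permitted
/zmlwew/ — violates constraint (d): syllable 1 onset /zmlw/ has 4 consonants (> 3) → not permitted
/wle/ — violates constraint (e): syllable 1 onset /wl/: /w/ (glide, 5) → /l/ (liquid, 4) does not rise → not permitted
/gur/ — σ1 onset /g/, coda /r/ ok → permitted
Permitted: /tla.tam/, /gur/ → 2.

2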